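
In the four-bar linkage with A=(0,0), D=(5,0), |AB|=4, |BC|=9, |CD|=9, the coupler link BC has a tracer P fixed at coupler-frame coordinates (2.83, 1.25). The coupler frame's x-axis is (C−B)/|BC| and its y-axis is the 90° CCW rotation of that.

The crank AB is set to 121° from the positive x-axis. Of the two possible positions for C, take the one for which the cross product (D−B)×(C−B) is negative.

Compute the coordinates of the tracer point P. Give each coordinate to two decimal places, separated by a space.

-0.81 0.60

A=(0,0), D=(5.00,0)
B = A + 4.00·(cos121°, sin121°) = (-2.0602, 3.4287)
|BD| = 7.8487
circle(B,9.00) ∩ circle(D,9.00): a=3.9243, h=8.0994
  candidates: C₊=(5.0081,9.0000) cross=63.569; C₋=(-2.0683,-5.5713) cross=-63.569
  mode - wants cross < 0 → take C=(-2.0683,-5.5713) (cross=-63.569)
ex = (C−B)/|BC| = (-0.0009,-1.0000); ey = (1.0000,-0.0009)
P = B + 2.83·ex + 1.25·ey = (-0.8127,0.5975)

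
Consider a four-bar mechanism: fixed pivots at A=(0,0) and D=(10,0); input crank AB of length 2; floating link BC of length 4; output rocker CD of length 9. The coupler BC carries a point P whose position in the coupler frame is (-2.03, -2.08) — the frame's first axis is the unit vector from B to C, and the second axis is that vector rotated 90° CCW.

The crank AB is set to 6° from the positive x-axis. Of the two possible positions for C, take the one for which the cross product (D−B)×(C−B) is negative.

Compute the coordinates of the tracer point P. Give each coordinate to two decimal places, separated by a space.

A=(0,0), D=(10.00,0)
B = A + 2.00·(cos6°, sin6°) = (1.9890, 0.2091)
|BD| = 8.0137
circle(B,4.00) ∩ circle(D,9.00): a=-0.0487, h=3.9997
  candidates: C₊=(2.0447,4.2087) cross=32.052; C₋=(1.8360,-3.7880) cross=-32.052
  mode - wants cross < 0 → take C=(1.8360,-3.7880) (cross=-32.052)
ex = (C−B)/|BC| = (-0.0383,-0.9993); ey = (0.9993,-0.0383)
P = B + -2.03·ex + -2.08·ey = (-0.0118,2.3172)

-0.01 2.32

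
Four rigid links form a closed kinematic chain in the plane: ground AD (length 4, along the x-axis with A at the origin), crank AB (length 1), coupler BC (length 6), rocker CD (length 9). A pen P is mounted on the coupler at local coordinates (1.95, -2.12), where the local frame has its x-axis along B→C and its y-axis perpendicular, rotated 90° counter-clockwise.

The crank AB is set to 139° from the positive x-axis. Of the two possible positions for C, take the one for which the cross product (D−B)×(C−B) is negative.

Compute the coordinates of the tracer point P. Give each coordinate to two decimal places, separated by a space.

A=(0,0), D=(4.00,0)
B = A + 1.00·(cos139°, sin139°) = (-0.7547, 0.6561)
|BD| = 4.7998
circle(B,6.00) ∩ circle(D,9.00): a=-2.2879, h=5.5467
  candidates: C₊=(-2.2629,6.4634) cross=26.623; C₋=(-3.7792,-4.5258) cross=-26.623
  mode - wants cross < 0 → take C=(-3.7792,-4.5258) (cross=-26.623)
ex = (C−B)/|BC| = (-0.5041,-0.8637); ey = (0.8637,-0.5041)
P = B + 1.95·ex + -2.12·ey = (-3.5686,0.0406)

-3.57 0.04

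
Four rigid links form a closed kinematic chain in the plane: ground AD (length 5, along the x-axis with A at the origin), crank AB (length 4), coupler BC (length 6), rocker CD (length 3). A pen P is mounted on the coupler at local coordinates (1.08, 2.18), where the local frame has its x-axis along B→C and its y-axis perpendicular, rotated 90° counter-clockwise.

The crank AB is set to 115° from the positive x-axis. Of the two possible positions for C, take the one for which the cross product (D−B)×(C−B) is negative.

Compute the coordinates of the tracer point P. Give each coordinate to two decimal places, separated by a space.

A=(0,0), D=(5.00,0)
B = A + 4.00·(cos115°, sin115°) = (-1.6905, 3.6252)
|BD| = 7.6095
circle(B,6.00) ∩ circle(D,3.00): a=5.5789, h=2.2083
  candidates: C₊=(4.2666,2.9090) cross=16.804; C₋=(2.1626,-0.9741) cross=-16.804
  mode - wants cross < 0 → take C=(2.1626,-0.9741) (cross=-16.804)
ex = (C−B)/|BC| = (0.6422,-0.7666); ey = (0.7666,0.6422)
P = B + 1.08·ex + 2.18·ey = (0.6742,4.1973)

0.67 4.20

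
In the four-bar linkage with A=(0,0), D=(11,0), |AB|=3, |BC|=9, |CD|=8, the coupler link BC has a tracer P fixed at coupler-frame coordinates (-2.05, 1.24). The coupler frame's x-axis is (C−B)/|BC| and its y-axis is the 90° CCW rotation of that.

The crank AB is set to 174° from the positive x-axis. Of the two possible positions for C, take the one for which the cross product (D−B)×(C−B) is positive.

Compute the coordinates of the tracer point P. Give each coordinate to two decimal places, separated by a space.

-5.38 0.32

A=(0,0), D=(11.00,0)
B = A + 3.00·(cos174°, sin174°) = (-2.9836, 0.3136)
|BD| = 13.9871
circle(B,9.00) ∩ circle(D,8.00): a=7.6012, h=4.8188
  candidates: C₊=(4.7238,4.9608) cross=67.401; C₋=(4.5077,-4.6744) cross=-67.401
  mode + wants cross > 0 → take C=(4.7238,4.9608) (cross=67.401)
ex = (C−B)/|BC| = (0.8564,0.5164); ey = (-0.5164,0.8564)
P = B + -2.05·ex + 1.24·ey = (-5.3794,0.3170)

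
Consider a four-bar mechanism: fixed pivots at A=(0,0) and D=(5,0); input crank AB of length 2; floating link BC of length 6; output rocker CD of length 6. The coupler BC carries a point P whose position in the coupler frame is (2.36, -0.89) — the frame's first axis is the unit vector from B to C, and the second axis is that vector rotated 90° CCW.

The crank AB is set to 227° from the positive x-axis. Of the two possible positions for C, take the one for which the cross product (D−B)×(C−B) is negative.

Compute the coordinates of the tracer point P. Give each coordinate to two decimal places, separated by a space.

A=(0,0), D=(5.00,0)
B = A + 2.00·(cos227°, sin227°) = (-1.3640, -1.4627)
|BD| = 6.5299
circle(B,6.00) ∩ circle(D,6.00): a=3.2650, h=5.0339
  candidates: C₊=(0.6904,4.1746) cross=32.871; C₋=(2.9456,-5.6373) cross=-32.871
  mode - wants cross < 0 → take C=(2.9456,-5.6373) (cross=-32.871)
ex = (C−B)/|BC| = (0.7183,-0.6958); ey = (0.6958,0.7183)
P = B + 2.36·ex + -0.89·ey = (-0.2881,-3.7440)

-0.29 -3.74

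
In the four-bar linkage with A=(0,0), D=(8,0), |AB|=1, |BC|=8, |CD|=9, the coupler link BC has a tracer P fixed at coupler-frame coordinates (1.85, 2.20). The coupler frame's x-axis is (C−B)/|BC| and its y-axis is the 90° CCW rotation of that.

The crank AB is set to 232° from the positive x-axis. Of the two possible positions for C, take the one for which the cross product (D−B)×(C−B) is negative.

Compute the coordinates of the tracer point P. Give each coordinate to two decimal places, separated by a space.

A=(0,0), D=(8.00,0)
B = A + 1.00·(cos232°, sin232°) = (-0.6157, -0.7880)
|BD| = 8.6516
circle(B,8.00) ∩ circle(D,9.00): a=3.3433, h=7.2679
  candidates: C₊=(2.0518,6.7542) cross=62.879; C₋=(3.3758,-7.7212) cross=-62.879
  mode - wants cross < 0 → take C=(3.3758,-7.7212) (cross=-62.879)
ex = (C−B)/|BC| = (0.4989,-0.8666); ey = (0.8666,0.4989)
P = B + 1.85·ex + 2.20·ey = (2.2140,-1.2937)

2.21 -1.29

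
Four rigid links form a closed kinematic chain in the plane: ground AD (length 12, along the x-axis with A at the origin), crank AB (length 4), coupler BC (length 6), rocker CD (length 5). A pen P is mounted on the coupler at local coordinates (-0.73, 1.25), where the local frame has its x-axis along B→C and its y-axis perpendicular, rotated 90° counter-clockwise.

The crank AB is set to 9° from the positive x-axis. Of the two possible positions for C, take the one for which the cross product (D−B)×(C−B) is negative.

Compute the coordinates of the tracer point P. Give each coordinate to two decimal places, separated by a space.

4.26 2.04

A=(0,0), D=(12.00,0)
B = A + 4.00·(cos9°, sin9°) = (3.9508, 0.6257)
|BD| = 8.0735
circle(B,6.00) ∩ circle(D,5.00): a=4.7180, h=3.7068
  candidates: C₊=(8.9419,3.9557) cross=29.927; C₋=(8.3673,-3.4356) cross=-29.927
  mode - wants cross < 0 → take C=(8.3673,-3.4356) (cross=-29.927)
ex = (C−B)/|BC| = (0.7361,-0.6769); ey = (0.6769,0.7361)
P = B + -0.73·ex + 1.25·ey = (4.2595,2.0400)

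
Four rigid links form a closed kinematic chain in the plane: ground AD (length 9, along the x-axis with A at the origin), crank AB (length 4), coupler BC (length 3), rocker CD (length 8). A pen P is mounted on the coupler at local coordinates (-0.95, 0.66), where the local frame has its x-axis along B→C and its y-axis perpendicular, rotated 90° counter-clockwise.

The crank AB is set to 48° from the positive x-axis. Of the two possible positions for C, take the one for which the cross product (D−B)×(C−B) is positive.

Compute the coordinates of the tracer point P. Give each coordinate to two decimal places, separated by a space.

1.77 2.25

A=(0,0), D=(9.00,0)
B = A + 4.00·(cos48°, sin48°) = (2.6765, 2.9726)
|BD| = 6.9873
circle(B,3.00) ∩ circle(D,8.00): a=-0.4420, h=2.9673
  candidates: C₊=(3.5388,5.8460) cross=20.733; C₋=(1.0141,0.4753) cross=-20.733
  mode + wants cross > 0 → take C=(3.5388,5.8460) (cross=20.733)
ex = (C−B)/|BC| = (0.2874,0.9578); ey = (-0.9578,0.2874)
P = B + -0.95·ex + 0.66·ey = (1.7713,2.2524)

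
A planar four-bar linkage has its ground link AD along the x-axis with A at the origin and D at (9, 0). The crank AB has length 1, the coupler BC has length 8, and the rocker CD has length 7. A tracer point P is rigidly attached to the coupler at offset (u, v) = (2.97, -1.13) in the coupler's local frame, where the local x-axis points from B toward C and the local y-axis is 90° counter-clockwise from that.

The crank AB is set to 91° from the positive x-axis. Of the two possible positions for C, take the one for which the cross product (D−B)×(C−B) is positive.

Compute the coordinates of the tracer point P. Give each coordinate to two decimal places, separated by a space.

2.95 2.13

A=(0,0), D=(9.00,0)
B = A + 1.00·(cos91°, sin91°) = (-0.0175, 0.9998)
|BD| = 9.0727
circle(B,8.00) ∩ circle(D,7.00): a=5.3630, h=5.9362
  candidates: C₊=(5.9671,6.3088) cross=53.857; C₋=(4.6587,-5.4912) cross=-53.857
  mode + wants cross > 0 → take C=(5.9671,6.3088) (cross=53.857)
ex = (C−B)/|BC| = (0.7481,0.6636); ey = (-0.6636,0.7481)
P = B + 2.97·ex + -1.13·ey = (2.9542,2.1255)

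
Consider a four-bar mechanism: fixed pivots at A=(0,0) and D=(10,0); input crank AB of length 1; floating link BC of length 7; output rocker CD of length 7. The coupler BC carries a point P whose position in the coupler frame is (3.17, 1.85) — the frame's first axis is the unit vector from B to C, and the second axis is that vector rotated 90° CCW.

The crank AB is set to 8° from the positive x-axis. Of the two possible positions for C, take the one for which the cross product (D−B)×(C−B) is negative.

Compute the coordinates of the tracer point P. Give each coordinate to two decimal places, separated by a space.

4.43 -1.15

A=(0,0), D=(10.00,0)
B = A + 1.00·(cos8°, sin8°) = (0.9903, 0.1392)
|BD| = 9.0108
circle(B,7.00) ∩ circle(D,7.00): a=4.5054, h=5.3574
  candidates: C₊=(5.5779,5.4263) cross=48.274; C₋=(5.4124,-5.2871) cross=-48.274
  mode - wants cross < 0 → take C=(5.4124,-5.2871) (cross=-48.274)
ex = (C−B)/|BC| = (0.6317,-0.7752); ey = (0.7752,0.6317)
P = B + 3.17·ex + 1.85·ey = (4.4270,-1.1495)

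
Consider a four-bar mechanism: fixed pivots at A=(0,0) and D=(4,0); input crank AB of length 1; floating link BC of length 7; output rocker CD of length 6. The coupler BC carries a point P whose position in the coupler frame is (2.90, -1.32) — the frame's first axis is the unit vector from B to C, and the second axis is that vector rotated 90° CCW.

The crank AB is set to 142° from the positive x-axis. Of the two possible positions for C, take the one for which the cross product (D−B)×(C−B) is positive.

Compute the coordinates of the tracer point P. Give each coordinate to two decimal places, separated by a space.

2.08 2.00

A=(0,0), D=(4.00,0)
B = A + 1.00·(cos142°, sin142°) = (-0.7880, 0.6157)
|BD| = 4.8274
circle(B,7.00) ∩ circle(D,6.00): a=3.7602, h=5.9043
  candidates: C₊=(3.6945,5.9922) cross=28.503; C₋=(2.1885,-5.7200) cross=-28.503
  mode + wants cross > 0 → take C=(3.6945,5.9922) (cross=28.503)
ex = (C−B)/|BC| = (0.6404,0.7681); ey = (-0.7681,0.6404)
P = B + 2.90·ex + -1.32·ey = (2.0829,1.9978)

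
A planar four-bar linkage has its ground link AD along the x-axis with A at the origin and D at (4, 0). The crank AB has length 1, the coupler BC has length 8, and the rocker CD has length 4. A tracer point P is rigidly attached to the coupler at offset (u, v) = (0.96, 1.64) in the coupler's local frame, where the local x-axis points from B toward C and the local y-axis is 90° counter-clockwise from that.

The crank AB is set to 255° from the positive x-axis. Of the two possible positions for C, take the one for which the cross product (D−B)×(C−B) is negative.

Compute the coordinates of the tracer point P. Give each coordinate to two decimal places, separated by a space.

0.80 0.61

A=(0,0), D=(4.00,0)
B = A + 1.00·(cos255°, sin255°) = (-0.2588, -0.9659)
|BD| = 4.3670
circle(B,8.00) ∩ circle(D,4.00): a=7.6793, h=2.2425
  candidates: C₊=(6.7342,2.9196) cross=9.793; C₋=(7.7263,-1.4543) cross=-9.793
  mode - wants cross < 0 → take C=(7.7263,-1.4543) (cross=-9.793)
ex = (C−B)/|BC| = (0.9981,-0.0610); ey = (0.0610,0.9981)
P = B + 0.96·ex + 1.64·ey = (0.7995,0.6124)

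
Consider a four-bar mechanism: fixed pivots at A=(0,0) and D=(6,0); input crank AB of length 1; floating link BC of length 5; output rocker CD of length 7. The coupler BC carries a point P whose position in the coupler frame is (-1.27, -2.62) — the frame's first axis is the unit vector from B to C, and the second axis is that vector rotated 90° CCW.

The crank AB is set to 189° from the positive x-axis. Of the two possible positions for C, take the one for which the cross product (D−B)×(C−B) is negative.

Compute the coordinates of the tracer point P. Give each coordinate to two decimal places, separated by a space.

-3.89 0.03

A=(0,0), D=(6.00,0)
B = A + 1.00·(cos189°, sin189°) = (-0.9877, -0.1564)
|BD| = 6.9894
circle(B,5.00) ∩ circle(D,7.00): a=1.7778, h=4.6733
  candidates: C₊=(0.6851,4.5554) cross=32.663; C₋=(0.8943,-4.7887) cross=-32.663
  mode - wants cross < 0 → take C=(0.8943,-4.7887) (cross=-32.663)
ex = (C−B)/|BC| = (0.3764,-0.9265); ey = (0.9265,0.3764)
P = B + -1.27·ex + -2.62·ey = (-3.8930,0.0340)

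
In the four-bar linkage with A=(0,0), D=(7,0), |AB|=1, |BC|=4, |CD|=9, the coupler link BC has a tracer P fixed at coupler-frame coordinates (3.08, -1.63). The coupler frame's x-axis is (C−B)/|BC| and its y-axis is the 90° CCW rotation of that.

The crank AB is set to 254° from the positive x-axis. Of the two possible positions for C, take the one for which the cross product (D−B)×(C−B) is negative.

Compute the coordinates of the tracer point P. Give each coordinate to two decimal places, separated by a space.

-2.09 -3.94

A=(0,0), D=(7.00,0)
B = A + 1.00·(cos254°, sin254°) = (-0.2756, -0.9613)
|BD| = 7.3389
circle(B,4.00) ∩ circle(D,9.00): a=-0.7590, h=3.9273
  candidates: C₊=(-1.5426,2.8328) cross=28.822; C₋=(-0.5137,-4.9542) cross=-28.822
  mode - wants cross < 0 → take C=(-0.5137,-4.9542) (cross=-28.822)
ex = (C−B)/|BC| = (-0.0595,-0.9982); ey = (0.9982,-0.0595)
P = B + 3.08·ex + -1.63·ey = (-2.0861,-3.9388)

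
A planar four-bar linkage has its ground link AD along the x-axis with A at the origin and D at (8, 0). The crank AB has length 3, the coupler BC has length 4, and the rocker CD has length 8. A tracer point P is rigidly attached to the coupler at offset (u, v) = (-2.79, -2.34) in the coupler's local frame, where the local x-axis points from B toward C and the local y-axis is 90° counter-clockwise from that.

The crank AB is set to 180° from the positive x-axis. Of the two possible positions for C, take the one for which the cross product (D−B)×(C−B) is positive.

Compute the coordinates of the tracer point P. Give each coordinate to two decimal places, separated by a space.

-4.01 -3.50

A=(0,0), D=(8.00,0)
B = A + 3.00·(cos180°, sin180°) = (-3.0000, 0.0000)
|BD| = 11.0000
circle(B,4.00) ∩ circle(D,8.00): a=3.3182, h=2.2338
  candidates: C₊=(0.3182,2.2338) cross=24.571; C₋=(0.3182,-2.2338) cross=-24.571
  mode + wants cross > 0 → take C=(0.3182,2.2338) (cross=24.571)
ex = (C−B)/|BC| = (0.8295,0.5584); ey = (-0.5584,0.8295)
P = B + -2.79·ex + -2.34·ey = (-4.0077,-3.4992)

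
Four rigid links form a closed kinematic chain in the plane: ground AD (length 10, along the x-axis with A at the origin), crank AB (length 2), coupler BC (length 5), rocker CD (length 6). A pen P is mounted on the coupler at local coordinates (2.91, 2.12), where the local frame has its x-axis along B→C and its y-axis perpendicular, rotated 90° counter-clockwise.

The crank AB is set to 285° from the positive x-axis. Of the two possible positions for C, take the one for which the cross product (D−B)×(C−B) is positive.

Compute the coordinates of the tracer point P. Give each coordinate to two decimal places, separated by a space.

1.21 1.60

A=(0,0), D=(10.00,0)
B = A + 2.00·(cos285°, sin285°) = (0.5176, -1.9319)
|BD| = 9.6772
circle(B,5.00) ∩ circle(D,6.00): a=4.2702, h=2.6010
  candidates: C₊=(4.1827,1.4693) cross=25.170; C₋=(5.2211,-3.6280) cross=-25.170
  mode + wants cross > 0 → take C=(4.1827,1.4693) (cross=25.170)
ex = (C−B)/|BC| = (0.7330,0.6802); ey = (-0.6802,0.7330)
P = B + 2.91·ex + 2.12·ey = (1.2086,1.6016)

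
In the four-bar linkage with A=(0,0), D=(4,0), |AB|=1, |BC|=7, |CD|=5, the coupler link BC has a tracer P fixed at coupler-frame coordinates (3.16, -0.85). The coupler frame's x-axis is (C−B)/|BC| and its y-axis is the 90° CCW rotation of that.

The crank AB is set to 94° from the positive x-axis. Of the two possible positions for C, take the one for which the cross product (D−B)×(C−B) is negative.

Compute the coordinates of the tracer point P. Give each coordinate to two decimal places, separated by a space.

0.85 -2.14

A=(0,0), D=(4.00,0)
B = A + 1.00·(cos94°, sin94°) = (-0.0698, 0.9976)
|BD| = 4.1902
circle(B,7.00) ∩ circle(D,5.00): a=4.9589, h=4.9406
  candidates: C₊=(5.9228,4.6155) cross=20.702; C₋=(3.5704,-4.9815) cross=-20.702
  mode - wants cross < 0 → take C=(3.5704,-4.9815) (cross=-20.702)
ex = (C−B)/|BC| = (0.5200,-0.8542); ey = (0.8542,0.5200)
P = B + 3.16·ex + -0.85·ey = (0.8475,-2.1436)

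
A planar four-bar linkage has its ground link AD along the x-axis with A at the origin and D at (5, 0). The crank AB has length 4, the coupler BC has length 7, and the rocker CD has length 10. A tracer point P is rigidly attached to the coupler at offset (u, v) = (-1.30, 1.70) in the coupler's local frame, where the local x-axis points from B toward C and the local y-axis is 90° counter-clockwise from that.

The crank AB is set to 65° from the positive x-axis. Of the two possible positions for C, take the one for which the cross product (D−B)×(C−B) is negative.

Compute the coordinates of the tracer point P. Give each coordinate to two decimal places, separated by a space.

A=(0,0), D=(5.00,0)
B = A + 4.00·(cos65°, sin65°) = (1.6905, 3.6252)
|BD| = 4.9087
circle(B,7.00) ∩ circle(D,10.00): a=-2.7405, h=6.4412
  candidates: C₊=(4.5998,9.9920) cross=31.618; C₋=(-4.9143,1.3064) cross=-31.618
  mode - wants cross < 0 → take C=(-4.9143,1.3064) (cross=-31.618)
ex = (C−B)/|BC| = (-0.9435,-0.3313); ey = (0.3313,-0.9435)
P = B + -1.30·ex + 1.70·ey = (3.4802,2.4519)

3.48 2.45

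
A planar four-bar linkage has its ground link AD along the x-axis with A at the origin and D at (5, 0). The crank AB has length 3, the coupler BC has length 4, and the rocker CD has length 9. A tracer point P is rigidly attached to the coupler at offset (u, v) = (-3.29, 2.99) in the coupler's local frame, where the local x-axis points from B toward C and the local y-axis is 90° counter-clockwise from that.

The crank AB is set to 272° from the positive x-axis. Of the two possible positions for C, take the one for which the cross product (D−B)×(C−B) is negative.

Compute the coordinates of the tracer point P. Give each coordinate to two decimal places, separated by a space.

A=(0,0), D=(5.00,0)
B = A + 3.00·(cos272°, sin272°) = (0.1047, -2.9982)
|BD| = 5.7405
circle(B,4.00) ∩ circle(D,9.00): a=-2.7913, h=2.8651
  candidates: C₊=(-3.7720,-2.0128) cross=16.447; C₋=(-0.7793,-6.8993) cross=-16.447
  mode - wants cross < 0 → take C=(-0.7793,-6.8993) (cross=-16.447)
ex = (C−B)/|BC| = (-0.2210,-0.9753); ey = (0.9753,-0.2210)
P = B + -3.29·ex + 2.99·ey = (3.7478,-0.4503)

3.75 -0.45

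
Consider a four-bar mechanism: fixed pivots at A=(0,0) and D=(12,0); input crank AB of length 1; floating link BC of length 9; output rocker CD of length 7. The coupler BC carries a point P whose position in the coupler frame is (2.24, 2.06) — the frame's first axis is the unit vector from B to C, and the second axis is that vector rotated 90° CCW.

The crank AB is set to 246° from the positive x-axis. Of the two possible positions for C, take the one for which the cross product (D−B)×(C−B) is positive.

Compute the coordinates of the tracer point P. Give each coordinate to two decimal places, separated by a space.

0.11 2.09

A=(0,0), D=(12.00,0)
B = A + 1.00·(cos246°, sin246°) = (-0.4067, -0.9135)
|BD| = 12.4403
circle(B,9.00) ∩ circle(D,7.00): a=7.5063, h=4.9654
  candidates: C₊=(6.7147,4.5897) cross=61.771; C₋=(7.4439,-5.3143) cross=-61.771
  mode + wants cross > 0 → take C=(6.7147,4.5897) (cross=61.771)
ex = (C−B)/|BC| = (0.7913,0.6115); ey = (-0.6115,0.7913)
P = B + 2.24·ex + 2.06·ey = (0.1061,2.0862)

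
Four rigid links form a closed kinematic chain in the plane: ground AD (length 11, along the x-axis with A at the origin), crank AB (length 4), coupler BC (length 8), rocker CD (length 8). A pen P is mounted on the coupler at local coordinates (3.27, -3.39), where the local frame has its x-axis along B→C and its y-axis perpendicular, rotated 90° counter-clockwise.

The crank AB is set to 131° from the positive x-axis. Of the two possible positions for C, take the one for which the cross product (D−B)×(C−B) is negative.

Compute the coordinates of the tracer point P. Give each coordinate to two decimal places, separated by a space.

-2.44 -1.69

A=(0,0), D=(11.00,0)
B = A + 4.00·(cos131°, sin131°) = (-2.6242, 3.0188)
|BD| = 13.9547
circle(B,8.00) ∩ circle(D,8.00): a=6.9773, h=3.9137
  candidates: C₊=(5.0345,5.3304) cross=54.614; C₋=(3.3412,-2.3116) cross=-54.614
  mode - wants cross < 0 → take C=(3.3412,-2.3116) (cross=-54.614)
ex = (C−B)/|BC| = (0.7457,-0.6663); ey = (0.6663,0.7457)
P = B + 3.27·ex + -3.39·ey = (-2.4446,-1.6878)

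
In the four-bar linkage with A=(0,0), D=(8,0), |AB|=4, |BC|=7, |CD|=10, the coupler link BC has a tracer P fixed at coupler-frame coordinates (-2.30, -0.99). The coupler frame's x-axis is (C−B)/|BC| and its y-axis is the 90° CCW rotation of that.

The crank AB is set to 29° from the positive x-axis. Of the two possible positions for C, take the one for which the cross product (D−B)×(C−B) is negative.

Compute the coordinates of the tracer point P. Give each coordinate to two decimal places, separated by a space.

A=(0,0), D=(8.00,0)
B = A + 4.00·(cos29°, sin29°) = (3.4985, 1.9392)
|BD| = 4.9015
circle(B,7.00) ∩ circle(D,10.00): a=-2.7518, h=6.4364
  candidates: C₊=(3.5178,8.9392) cross=31.548; C₋=(-1.5753,-2.8833) cross=-31.548
  mode - wants cross < 0 → take C=(-1.5753,-2.8833) (cross=-31.548)
ex = (C−B)/|BC| = (-0.7248,-0.6889); ey = (0.6889,-0.7248)
P = B + -2.30·ex + -0.99·ey = (4.4835,4.2414)

4.48 4.24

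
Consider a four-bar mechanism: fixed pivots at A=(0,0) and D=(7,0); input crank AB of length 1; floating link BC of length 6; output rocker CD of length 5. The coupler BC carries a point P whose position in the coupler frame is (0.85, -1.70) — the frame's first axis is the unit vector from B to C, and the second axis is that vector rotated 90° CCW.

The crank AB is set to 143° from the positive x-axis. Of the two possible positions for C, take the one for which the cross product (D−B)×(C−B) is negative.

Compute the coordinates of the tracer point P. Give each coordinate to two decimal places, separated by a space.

A=(0,0), D=(7.00,0)
B = A + 1.00·(cos143°, sin143°) = (-0.7986, 0.6018)
|BD| = 7.8218
circle(B,6.00) ∩ circle(D,5.00): a=4.6141, h=3.8354
  candidates: C₊=(4.0969,4.0708) cross=30.000; C₋=(3.5067,-3.5772) cross=-30.000
  mode - wants cross < 0 → take C=(3.5067,-3.5772) (cross=-30.000)
ex = (C−B)/|BC| = (0.7175,-0.6965); ey = (0.6965,0.7175)
P = B + 0.85·ex + -1.70·ey = (-1.3728,-1.2101)

-1.37 -1.21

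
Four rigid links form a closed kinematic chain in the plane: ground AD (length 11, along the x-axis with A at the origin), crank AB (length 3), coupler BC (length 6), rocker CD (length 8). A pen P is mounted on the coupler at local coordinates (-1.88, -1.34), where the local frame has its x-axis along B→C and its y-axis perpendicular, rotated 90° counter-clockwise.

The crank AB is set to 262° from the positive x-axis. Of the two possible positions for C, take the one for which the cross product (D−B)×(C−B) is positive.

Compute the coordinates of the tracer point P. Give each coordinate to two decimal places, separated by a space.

A=(0,0), D=(11.00,0)
B = A + 3.00·(cos262°, sin262°) = (-0.4175, -2.9708)
|BD| = 11.7977
circle(B,6.00) ∩ circle(D,8.00): a=4.7122, h=3.7142
  candidates: C₊=(3.2075,1.8103) cross=43.819; C₋=(5.0781,-5.3788) cross=-43.819
  mode + wants cross > 0 → take C=(3.2075,1.8103) (cross=43.819)
ex = (C−B)/|BC| = (0.6042,0.7969); ey = (-0.7969,0.6042)
P = B + -1.88·ex + -1.34·ey = (-0.4856,-5.2785)

-0.49 -5.28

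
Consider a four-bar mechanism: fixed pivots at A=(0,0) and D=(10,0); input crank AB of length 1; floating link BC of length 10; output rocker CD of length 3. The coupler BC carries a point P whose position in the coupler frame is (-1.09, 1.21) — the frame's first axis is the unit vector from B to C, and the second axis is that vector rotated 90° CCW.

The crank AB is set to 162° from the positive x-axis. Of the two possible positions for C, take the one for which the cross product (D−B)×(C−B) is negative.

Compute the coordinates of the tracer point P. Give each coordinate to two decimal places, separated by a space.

A=(0,0), D=(10.00,0)
B = A + 1.00·(cos162°, sin162°) = (-0.9511, 0.3090)
|BD| = 10.9554
circle(B,10.00) ∩ circle(D,3.00): a=9.6309, h=2.6918
  candidates: C₊=(8.7519,2.7281) cross=29.490; C₋=(8.6001,-2.6533) cross=-29.490
  mode - wants cross < 0 → take C=(8.6001,-2.6533) (cross=-29.490)
ex = (C−B)/|BC| = (0.9551,-0.2962); ey = (0.2962,0.9551)
P = B + -1.09·ex + 1.21·ey = (-1.6337,1.7876)

-1.63 1.79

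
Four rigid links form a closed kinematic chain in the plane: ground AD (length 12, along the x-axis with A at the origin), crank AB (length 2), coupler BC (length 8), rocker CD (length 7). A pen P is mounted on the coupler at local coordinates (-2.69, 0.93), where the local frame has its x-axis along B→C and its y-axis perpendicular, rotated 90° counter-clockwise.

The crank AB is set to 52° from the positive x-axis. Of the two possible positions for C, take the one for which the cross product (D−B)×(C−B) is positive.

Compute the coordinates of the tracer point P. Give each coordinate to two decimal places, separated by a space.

-1.55 0.96

A=(0,0), D=(12.00,0)
B = A + 2.00·(cos52°, sin52°) = (1.2313, 1.5760)
|BD| = 10.8834
circle(B,8.00) ∩ circle(D,7.00): a=6.1308, h=5.1394
  candidates: C₊=(8.0418,5.7734) cross=55.934; C₋=(6.5533,-4.3970) cross=-55.934
  mode + wants cross > 0 → take C=(8.0418,5.7734) (cross=55.934)
ex = (C−B)/|BC| = (0.8513,0.5247); ey = (-0.5247,0.8513)
P = B + -2.69·ex + 0.93·ey = (-1.5466,0.9564)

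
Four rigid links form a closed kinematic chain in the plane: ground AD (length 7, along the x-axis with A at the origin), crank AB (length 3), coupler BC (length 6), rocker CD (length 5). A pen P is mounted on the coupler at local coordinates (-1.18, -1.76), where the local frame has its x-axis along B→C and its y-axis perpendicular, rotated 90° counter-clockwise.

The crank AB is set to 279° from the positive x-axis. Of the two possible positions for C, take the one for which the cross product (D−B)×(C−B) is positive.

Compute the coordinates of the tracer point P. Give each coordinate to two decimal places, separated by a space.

1.66 -4.72

A=(0,0), D=(7.00,0)
B = A + 3.00·(cos279°, sin279°) = (0.4693, -2.9631)
|BD| = 7.1715
circle(B,6.00) ∩ circle(D,5.00): a=4.3527, h=4.1297
  candidates: C₊=(2.7268,2.5961) cross=29.616; C₋=(6.1393,-4.9254) cross=-29.616
  mode + wants cross > 0 → take C=(2.7268,2.5961) (cross=29.616)
ex = (C−B)/|BC| = (0.3762,0.9265); ey = (-0.9265,0.3762)
P = B + -1.18·ex + -1.76·ey = (1.6560,-4.7185)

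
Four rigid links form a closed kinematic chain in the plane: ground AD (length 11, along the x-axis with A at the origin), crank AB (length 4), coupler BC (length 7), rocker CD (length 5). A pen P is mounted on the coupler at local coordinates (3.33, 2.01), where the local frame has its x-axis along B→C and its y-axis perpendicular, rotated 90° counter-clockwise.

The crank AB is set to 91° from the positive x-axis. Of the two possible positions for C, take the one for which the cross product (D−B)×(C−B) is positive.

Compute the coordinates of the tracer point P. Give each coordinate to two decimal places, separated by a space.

3.57 5.38

A=(0,0), D=(11.00,0)
B = A + 4.00·(cos91°, sin91°) = (-0.0698, 3.9994)
|BD| = 11.7701
circle(B,7.00) ∩ circle(D,5.00): a=6.9046, h=1.1518
  candidates: C₊=(6.8153,2.7365) cross=13.557; C₋=(6.0326,0.5700) cross=-13.557
  mode + wants cross > 0 → take C=(6.8153,2.7365) (cross=13.557)
ex = (C−B)/|BC| = (0.9836,-0.1804); ey = (0.1804,0.9836)
P = B + 3.33·ex + 2.01·ey = (3.5682,5.3756)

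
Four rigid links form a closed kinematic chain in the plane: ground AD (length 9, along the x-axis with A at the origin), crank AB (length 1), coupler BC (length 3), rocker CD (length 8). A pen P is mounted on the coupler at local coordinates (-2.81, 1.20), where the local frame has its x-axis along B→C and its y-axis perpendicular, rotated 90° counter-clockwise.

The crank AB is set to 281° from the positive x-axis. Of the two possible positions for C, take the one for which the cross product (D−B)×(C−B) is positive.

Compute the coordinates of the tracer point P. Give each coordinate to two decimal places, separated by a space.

A=(0,0), D=(9.00,0)
B = A + 1.00·(cos281°, sin281°) = (0.1908, -0.9816)
|BD| = 8.8637
circle(B,3.00) ∩ circle(D,8.00): a=1.3293, h=2.6894
  candidates: C₊=(1.2141,1.8385) cross=23.838; C₋=(1.8098,-3.5073) cross=-23.838
  mode + wants cross > 0 → take C=(1.2141,1.8385) (cross=23.838)
ex = (C−B)/|BC| = (0.3411,0.9400); ey = (-0.9400,0.3411)
P = B + -2.81·ex + 1.20·ey = (-1.8957,-3.2138)

-1.90 -3.21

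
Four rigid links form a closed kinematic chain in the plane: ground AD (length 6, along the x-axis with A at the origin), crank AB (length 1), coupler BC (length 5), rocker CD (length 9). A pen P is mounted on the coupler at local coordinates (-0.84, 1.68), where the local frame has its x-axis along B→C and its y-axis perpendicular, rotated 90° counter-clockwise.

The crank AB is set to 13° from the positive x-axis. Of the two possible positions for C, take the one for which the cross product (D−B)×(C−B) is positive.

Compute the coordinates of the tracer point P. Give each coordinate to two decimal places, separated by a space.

0.08 -1.43

A=(0,0), D=(6.00,0)
B = A + 1.00·(cos13°, sin13°) = (0.9744, 0.2250)
|BD| = 5.0307
circle(B,5.00) ∩ circle(D,9.00): a=-3.0505, h=3.9616
  candidates: C₊=(-1.8960,4.3190) cross=19.929; C₋=(-2.2503,-3.5963) cross=-19.929
  mode + wants cross > 0 → take C=(-1.8960,4.3190) (cross=19.929)
ex = (C−B)/|BC| = (-0.5741,0.8188); ey = (-0.8188,-0.5741)
P = B + -0.84·ex + 1.68·ey = (0.0810,-1.4273)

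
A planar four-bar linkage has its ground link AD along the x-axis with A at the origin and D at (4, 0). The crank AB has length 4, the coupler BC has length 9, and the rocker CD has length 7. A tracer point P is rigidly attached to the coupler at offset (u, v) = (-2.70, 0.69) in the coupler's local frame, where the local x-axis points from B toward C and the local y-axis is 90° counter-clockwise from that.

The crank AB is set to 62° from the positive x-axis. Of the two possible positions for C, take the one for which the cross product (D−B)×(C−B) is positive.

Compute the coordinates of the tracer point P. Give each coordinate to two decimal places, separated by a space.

A=(0,0), D=(4.00,0)
B = A + 4.00·(cos62°, sin62°) = (1.8779, 3.5318)
|BD| = 4.1203
circle(B,9.00) ∩ circle(D,7.00): a=5.9434, h=6.7584
  candidates: C₊=(10.7321,1.9182) cross=27.847; C₋=(-0.8542,-5.0435) cross=-27.847
  mode + wants cross > 0 → take C=(10.7321,1.9182) (cross=27.847)
ex = (C−B)/|BC| = (0.9838,-0.1793); ey = (0.1793,0.9838)
P = B + -2.70·ex + 0.69·ey = (-0.6547,4.6947)

-0.65 4.69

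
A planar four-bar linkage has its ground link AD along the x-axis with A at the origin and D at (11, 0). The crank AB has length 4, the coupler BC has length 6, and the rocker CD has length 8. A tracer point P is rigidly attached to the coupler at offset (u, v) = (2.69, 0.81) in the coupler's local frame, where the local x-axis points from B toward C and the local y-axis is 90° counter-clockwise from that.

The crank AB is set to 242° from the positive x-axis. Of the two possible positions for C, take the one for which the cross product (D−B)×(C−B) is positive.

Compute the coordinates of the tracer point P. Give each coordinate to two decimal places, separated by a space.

-0.16 -1.31

A=(0,0), D=(11.00,0)
B = A + 4.00·(cos242°, sin242°) = (-1.8779, -3.5318)
|BD| = 13.3534
circle(B,6.00) ∩ circle(D,8.00): a=5.6283, h=2.0790
  candidates: C₊=(3.0001,-0.0382) cross=27.762; C₋=(4.0998,-4.0482) cross=-27.762
  mode + wants cross > 0 → take C=(3.0001,-0.0382) (cross=27.762)
ex = (C−B)/|BC| = (0.8130,0.5823); ey = (-0.5823,0.8130)
P = B + 2.69·ex + 0.81·ey = (-0.1626,-1.3070)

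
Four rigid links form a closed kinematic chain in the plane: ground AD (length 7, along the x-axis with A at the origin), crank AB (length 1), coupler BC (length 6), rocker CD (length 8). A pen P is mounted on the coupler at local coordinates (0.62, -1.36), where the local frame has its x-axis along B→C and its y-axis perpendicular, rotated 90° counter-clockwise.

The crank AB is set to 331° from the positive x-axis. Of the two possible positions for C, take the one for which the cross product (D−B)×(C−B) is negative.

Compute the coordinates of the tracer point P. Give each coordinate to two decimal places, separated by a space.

A=(0,0), D=(7.00,0)
B = A + 1.00·(cos331°, sin331°) = (0.8746, -0.4848)
|BD| = 6.1445
circle(B,6.00) ∩ circle(D,8.00): a=0.7938, h=5.9473
  candidates: C₊=(1.1967,5.5065) cross=36.543; C₋=(2.1352,-6.3509) cross=-36.543
  mode - wants cross < 0 → take C=(2.1352,-6.3509) (cross=-36.543)
ex = (C−B)/|BC| = (0.2101,-0.9777); ey = (0.9777,0.2101)
P = B + 0.62·ex + -1.36·ey = (-0.3248,-1.3767)

-0.32 -1.38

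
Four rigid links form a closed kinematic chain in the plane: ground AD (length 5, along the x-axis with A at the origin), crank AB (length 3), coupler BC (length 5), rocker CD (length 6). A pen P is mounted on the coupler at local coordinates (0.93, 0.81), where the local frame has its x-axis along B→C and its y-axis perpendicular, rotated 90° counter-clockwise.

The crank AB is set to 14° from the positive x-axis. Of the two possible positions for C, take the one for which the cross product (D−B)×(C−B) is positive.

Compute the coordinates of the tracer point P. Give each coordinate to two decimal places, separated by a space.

2.15 1.70

A=(0,0), D=(5.00,0)
B = A + 3.00·(cos14°, sin14°) = (2.9109, 0.7258)
|BD| = 2.2116
circle(B,5.00) ∩ circle(D,6.00): a=-1.3811, h=4.8055
  candidates: C₊=(3.1833,5.7183) cross=10.628; C₋=(0.0293,-3.3604) cross=-10.628
  mode + wants cross > 0 → take C=(3.1833,5.7183) (cross=10.628)
ex = (C−B)/|BC| = (0.0545,0.9985); ey = (-0.9985,0.0545)
P = B + 0.93·ex + 0.81·ey = (2.1528,1.6985)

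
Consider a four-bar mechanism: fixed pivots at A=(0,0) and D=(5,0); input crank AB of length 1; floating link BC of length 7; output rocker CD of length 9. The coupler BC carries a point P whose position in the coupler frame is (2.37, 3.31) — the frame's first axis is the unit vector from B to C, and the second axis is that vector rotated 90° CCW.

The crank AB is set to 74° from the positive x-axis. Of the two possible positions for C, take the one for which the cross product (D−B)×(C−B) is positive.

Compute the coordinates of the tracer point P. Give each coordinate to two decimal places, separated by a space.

-2.86 3.56

A=(0,0), D=(5.00,0)
B = A + 1.00·(cos74°, sin74°) = (0.2756, 0.9613)
|BD| = 4.8212
circle(B,7.00) ∩ circle(D,9.00): a=-0.9081, h=6.9408
  candidates: C₊=(0.7696,7.9438) cross=33.463; C₋=(-1.9981,-5.6592) cross=-33.463
  mode + wants cross > 0 → take C=(0.7696,7.9438) (cross=33.463)
ex = (C−B)/|BC| = (0.0706,0.9975); ey = (-0.9975,0.0706)
P = B + 2.37·ex + 3.31·ey = (-2.8589,3.5589)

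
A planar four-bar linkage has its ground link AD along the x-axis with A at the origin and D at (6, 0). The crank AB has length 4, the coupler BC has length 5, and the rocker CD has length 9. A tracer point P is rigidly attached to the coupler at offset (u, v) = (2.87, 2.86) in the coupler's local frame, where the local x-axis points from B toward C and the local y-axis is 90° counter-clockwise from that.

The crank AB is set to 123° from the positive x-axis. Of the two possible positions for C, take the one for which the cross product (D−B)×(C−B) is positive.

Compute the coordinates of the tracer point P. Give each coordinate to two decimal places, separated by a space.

-2.75 7.37

A=(0,0), D=(6.00,0)
B = A + 4.00·(cos123°, sin123°) = (-2.1786, 3.3547)
|BD| = 8.8398
circle(B,5.00) ∩ circle(D,9.00): a=1.2524, h=4.8406
  candidates: C₊=(0.8172,7.3579) cross=42.790; C₋=(-2.8568,-1.5991) cross=-42.790
  mode + wants cross > 0 → take C=(0.8172,7.3579) (cross=42.790)
ex = (C−B)/|BC| = (0.5991,0.8006); ey = (-0.8006,0.5991)
P = B + 2.87·ex + 2.86·ey = (-2.7488,7.3661)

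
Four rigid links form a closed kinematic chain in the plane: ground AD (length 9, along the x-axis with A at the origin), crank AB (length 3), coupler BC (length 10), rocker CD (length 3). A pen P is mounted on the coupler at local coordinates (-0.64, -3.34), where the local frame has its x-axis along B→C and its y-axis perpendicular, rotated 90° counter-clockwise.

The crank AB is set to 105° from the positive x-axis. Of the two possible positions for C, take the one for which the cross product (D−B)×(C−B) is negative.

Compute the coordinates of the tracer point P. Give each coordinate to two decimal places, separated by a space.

-3.16 0.47

A=(0,0), D=(9.00,0)
B = A + 3.00·(cos105°, sin105°) = (-0.7765, 2.8978)
|BD| = 10.1969
circle(B,10.00) ∩ circle(D,3.00): a=9.5606, h=2.9317
  candidates: C₊=(9.2231,2.9917) cross=29.895; C₋=(7.5568,-2.6301) cross=-29.895
  mode - wants cross < 0 → take C=(7.5568,-2.6301) (cross=-29.895)
ex = (C−B)/|BC| = (0.8333,-0.5528); ey = (0.5528,0.8333)
P = B + -0.64·ex + -3.34·ey = (-3.1561,0.4683)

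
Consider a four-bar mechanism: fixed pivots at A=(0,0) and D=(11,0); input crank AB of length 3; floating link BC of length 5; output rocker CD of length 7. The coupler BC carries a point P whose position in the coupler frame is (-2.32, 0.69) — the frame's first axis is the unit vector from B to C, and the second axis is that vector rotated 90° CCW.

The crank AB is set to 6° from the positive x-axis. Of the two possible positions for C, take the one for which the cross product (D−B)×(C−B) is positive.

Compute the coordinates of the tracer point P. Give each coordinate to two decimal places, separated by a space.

A=(0,0), D=(11.00,0)
B = A + 3.00·(cos6°, sin6°) = (2.9836, 0.3136)
|BD| = 8.0226
circle(B,5.00) ∩ circle(D,7.00): a=2.5155, h=4.3211
  candidates: C₊=(5.6660,4.5331) cross=34.667; C₋=(5.3282,-4.1026) cross=-34.667
  mode + wants cross > 0 → take C=(5.6660,4.5331) (cross=34.667)
ex = (C−B)/|BC| = (0.5365,0.8439); ey = (-0.8439,0.5365)
P = B + -2.32·ex + 0.69·ey = (1.1566,-1.2741)

1.16 -1.27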